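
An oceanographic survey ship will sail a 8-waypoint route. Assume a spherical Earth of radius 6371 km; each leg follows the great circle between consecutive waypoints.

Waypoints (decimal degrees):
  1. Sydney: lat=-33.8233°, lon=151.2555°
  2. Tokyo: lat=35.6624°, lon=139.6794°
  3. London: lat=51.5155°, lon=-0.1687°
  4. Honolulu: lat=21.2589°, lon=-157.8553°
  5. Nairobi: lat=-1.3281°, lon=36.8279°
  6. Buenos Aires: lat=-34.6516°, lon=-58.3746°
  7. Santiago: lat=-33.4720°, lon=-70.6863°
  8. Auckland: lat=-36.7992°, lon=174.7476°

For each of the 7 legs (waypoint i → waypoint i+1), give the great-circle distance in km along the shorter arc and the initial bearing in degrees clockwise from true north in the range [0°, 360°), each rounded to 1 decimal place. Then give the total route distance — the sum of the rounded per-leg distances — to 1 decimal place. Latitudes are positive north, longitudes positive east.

Leg 1: φ1=-0.5903279, φ2=0.6224263, Δφ=1.2127542, Δλ=-0.2020411 rad; a=sin²(Δφ/2)+cosφ1·cosφ2·sin²(Δλ/2)=0.3316441242; c=2·atan2(√a, √(1-a))=1.227373783; dist=6371·c=7819.598 ≈ 7819.6 km; running total=7819.6 km
Leg 1 bearing: y=sinΔλ·cosφ2=-0.16303703, x=cosφ1·sinφ2-sinφ1·cosφ2·cosΔλ=0.92738564; θ=atan2(y, x)=-9.9709° <0 so +360° → 350.0291° ≈ 350.0°
Leg 2: φ1=0.6224263, φ2=0.8991151, Δφ=0.2766888, Δλ=-2.4408098 rad; a=sin²(Δφ/2)+cosφ1·cosφ2·sin²(Δλ/2)=0.4650420474; c=2·atan2(√a, √(1-a))=1.500823335; dist=6371·c=9561.745 ≈ 9561.7 km; running total=17381.3 km
Leg 2 bearing: y=sinΔλ·cosφ2=-0.40127102, x=cosφ1·sinφ2-sinφ1·cosφ2·cosΔλ=0.91328710; θ=atan2(y, x)=-23.7192° <0 so +360° → 336.2808° ≈ 336.3°
Leg 3: φ1=0.8991151, φ2=0.3710378, Δφ=-0.5280773, Δλ=-2.7521504 rad; a=sin²(Δφ/2)+cosφ1·cosφ2·sin²(Δλ/2)=0.6263541379; c=2·atan2(√a, √(1-a))=1.826274692; dist=6371·c=11635.196 ≈ 11635.2 km; running total=29016.5 km
Leg 3 bearing: y=sinΔλ·cosφ2=-0.35383641, x=cosφ1·sinφ2-sinφ1·cosφ2·cosΔλ=0.90052114; θ=atan2(y, x)=-21.4511° <0 so +360° → 338.5489° ≈ 338.5°
Leg 4: φ1=0.3710378, φ2=-0.0231797, Δφ=-0.3942175, Δλ=3.3978628 rad; a=sin²(Δφ/2)+cosφ1·cosφ2·sin²(Δλ/2)=0.9548388137; c=2·atan2(√a, √(1-a))=2.713303515; dist=6371·c=17286.457 ≈ 17286.5 km; running total=46303.0 km
Leg 4 bearing: y=sinΔλ·cosφ2=-0.25340622, x=cosφ1·sinφ2-sinφ1·cosφ2·cosΔλ=0.32904696; θ=atan2(y, x)=-37.6007° <0 so +360° → 322.3993° ≈ 322.4°
Leg 5: φ1=-0.0231797, φ2=-0.6047845, Δφ=-0.5816048, Δλ=-1.6615971 rad; a=sin²(Δφ/2)+cosφ1·cosφ2·sin²(Δλ/2)=0.5306969229; c=2·atan2(√a, √(1-a))=1.632228806; dist=6371·c=10398.930 ≈ 10398.9 km; running total=56701.9 km
Leg 5 bearing: y=sinΔλ·cosφ2=-0.81923579, x=cosφ1·sinφ2-sinφ1·cosφ2·cosΔλ=-0.57016095; θ=atan2(y, x)=-124.8366° <0 so +360° → 235.1634° ≈ 235.2°
Leg 6: φ1=-0.6047845, φ2=-0.5841966, Δφ=0.0205879, Δλ=-0.2148797 rad; a=sin²(Δφ/2)+cosφ1·cosφ2·sin²(Δλ/2)=0.0079965210; c=2·atan2(√a, √(1-a))=0.179085758; dist=6371·c=1140.955 ≈ 1141.0 km; running total=57842.9 km
Leg 6 bearing: y=sinΔλ·cosφ2=-0.17786688, x=cosφ1·sinφ2-sinφ1·cosφ2·cosΔλ=0.00967880; θ=atan2(y, x)=-86.8853° <0 so +360° → 273.1147° ≈ 273.1°
Leg 7: φ1=-0.5841966, φ2=-0.6422672, Δφ=-0.0580706, Δλ=4.2836297 rad; a=sin²(Δφ/2)+cosφ1·cosφ2·sin²(Δλ/2)=0.4736594201; c=2·atan2(√a, √(1-a))=1.518090769; dist=6371·c=9671.756 ≈ 9671.8 km; running total=67514.7 km
Leg 7 bearing: y=sinΔλ·cosφ2=-0.72825858, x=cosφ1·sinφ2-sinφ1·cosφ2·cosΔλ=-0.68327457; θ=atan2(y, x)=-133.1747° <0 so +360° → 226.8253° ≈ 226.8°

Leg 1: dist=7819.6 km, bearing=350.0°
Leg 2: dist=9561.7 km, bearing=336.3°
Leg 3: dist=11635.2 km, bearing=338.5°
Leg 4: dist=17286.5 km, bearing=322.4°
Leg 5: dist=10398.9 km, bearing=235.2°
Leg 6: dist=1141.0 km, bearing=273.1°
Leg 7: dist=9671.8 km, bearing=226.8°
Total: 67514.7 km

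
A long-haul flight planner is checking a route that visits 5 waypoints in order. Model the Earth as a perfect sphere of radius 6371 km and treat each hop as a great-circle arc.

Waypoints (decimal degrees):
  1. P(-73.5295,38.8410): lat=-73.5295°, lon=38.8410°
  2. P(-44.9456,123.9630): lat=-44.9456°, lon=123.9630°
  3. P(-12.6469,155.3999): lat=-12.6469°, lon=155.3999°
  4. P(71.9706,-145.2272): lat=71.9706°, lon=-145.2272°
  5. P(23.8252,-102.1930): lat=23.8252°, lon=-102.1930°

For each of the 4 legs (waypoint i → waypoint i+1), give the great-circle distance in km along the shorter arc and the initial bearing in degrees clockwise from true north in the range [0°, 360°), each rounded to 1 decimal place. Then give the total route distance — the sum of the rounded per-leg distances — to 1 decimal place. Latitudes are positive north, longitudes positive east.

Leg 1: φ1=-1.2833319, φ2=-0.7844487, Δφ=0.4988832, Δλ=1.4856592 rad; a=sin²(Δφ/2)+cosφ1·cosφ2·sin²(Δλ/2)=0.1527445035; c=2·atan2(√a, √(1-a))=0.803056314; dist=6371·c=5116.272 ≈ 5116.3 km; running total=5116.3 km
Leg 1 bearing: y=sinΔλ·cosφ2=0.70521427, x=cosφ1·sinφ2-sinφ1·cosφ2·cosΔλ=-0.14257387; θ=atan2(y, x)=101.4295° ≈ 101.4°
Leg 2: φ1=-0.7844487, φ2=-0.2207300, Δφ=0.5637187, Δλ=0.5486774 rad; a=sin²(Δφ/2)+cosφ1·cosφ2·sin²(Δλ/2)=0.1280482692; c=2·atan2(√a, √(1-a))=0.731903807; dist=6371·c=4662.959 ≈ 4663.0 km; running total=9779.3 km
Leg 2 bearing: y=sinΔλ·cosφ2=0.50890510, x=cosφ1·sinφ2-sinφ1·cosφ2·cosΔλ=0.43315499; θ=atan2(y, x)=49.5972° ≈ 49.6°
Leg 3: φ1=-0.2207300, φ2=1.2561239, Δφ=1.4768540, Δλ=-5.2469327 rad; a=sin²(Δφ/2)+cosφ1·cosφ2·sin²(Δλ/2)=0.5271701137; c=2·atan2(√a, √(1-a))=1.625163333; dist=6371·c=10353.916 ≈ 10353.9 km; running total=20133.2 km
Leg 3 bearing: y=sinΔλ·cosφ2=0.26632938, x=cosφ1·sinφ2-sinφ1·cosφ2·cosΔλ=0.96234910; θ=atan2(y, x)=15.4694° ≈ 15.5°
Leg 4: φ1=1.2561239, φ2=0.4158282, Δφ=-0.8402957, Δλ=0.7510885 rad; a=sin²(Δφ/2)+cosφ1·cosφ2·sin²(Δλ/2)=0.2044672228; c=2·atan2(√a, √(1-a))=0.938417118; dist=6371·c=5978.655 ≈ 5978.7 km; running total=26111.9 km
Leg 4 bearing: y=sinΔλ·cosφ2=0.62427912, x=cosφ1·sinφ2-sinφ1·cosφ2·cosΔλ=-0.51080044; θ=atan2(y, x)=129.2909° ≈ 129.3°

Leg 1: dist=5116.3 km, bearing=101.4°
Leg 2: dist=4663.0 km, bearing=49.6°
Leg 3: dist=10353.9 km, bearing=15.5°
Leg 4: dist=5978.7 km, bearing=129.3°
Total: 26111.9 km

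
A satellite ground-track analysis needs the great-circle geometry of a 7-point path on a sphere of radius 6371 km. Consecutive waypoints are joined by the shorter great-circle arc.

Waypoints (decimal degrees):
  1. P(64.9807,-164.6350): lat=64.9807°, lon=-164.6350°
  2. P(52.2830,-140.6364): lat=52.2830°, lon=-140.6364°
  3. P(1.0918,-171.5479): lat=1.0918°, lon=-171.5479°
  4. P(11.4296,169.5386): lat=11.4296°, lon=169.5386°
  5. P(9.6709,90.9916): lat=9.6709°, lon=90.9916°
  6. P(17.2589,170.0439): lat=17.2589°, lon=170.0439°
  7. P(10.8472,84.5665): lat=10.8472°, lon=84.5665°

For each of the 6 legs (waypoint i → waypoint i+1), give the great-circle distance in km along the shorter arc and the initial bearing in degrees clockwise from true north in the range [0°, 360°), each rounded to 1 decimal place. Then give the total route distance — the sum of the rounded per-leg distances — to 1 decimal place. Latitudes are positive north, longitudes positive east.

Leg 1: φ1=1.1341272, φ2=0.9125105, Δφ=-0.2216167, Δλ=0.4188546 rad; a=sin²(Δφ/2)+cosφ1·cosφ2·sin²(Δλ/2)=0.0234111549; c=2·atan2(√a, √(1-a))=0.307220865; dist=6371·c=1957.304 ≈ 1957.3 km; running total=1957.3 km
Leg 1 bearing: y=sinΔλ·cosφ2=0.24881227, x=cosφ1·sinφ2-sinφ1·cosφ2·cosΔλ=-0.17188584; θ=atan2(y, x)=124.6377° ≈ 124.6°
Leg 2: φ1=0.9125105, φ2=0.0190555, Δφ=-0.8934550, Δλ=-0.5395075 rad; a=sin²(Δφ/2)+cosφ1·cosφ2·sin²(Δλ/2)=0.2300771277; c=2·atan2(√a, √(1-a))=1.000542481; dist=6371·c=6374.456 ≈ 6374.5 km; running total=8331.8 km
Leg 2 bearing: y=sinΔλ·cosφ2=-0.51362020, x=cosφ1·sinφ2-sinφ1·cosφ2·cosΔλ=-0.66690394; θ=atan2(y, x)=-142.3981° <0 so +360° → 217.6019° ≈ 217.6°
Leg 3: φ1=0.0190555, φ2=0.1994842, Δφ=0.1804286, Δλ=5.9530825 rad; a=sin²(Δφ/2)+cosφ1·cosφ2·sin²(Δλ/2)=0.0345719100; c=2·atan2(√a, √(1-a))=0.374047211; dist=6371·c=2383.055 ≈ 2383.1 km; running total=10714.9 km
Leg 3 bearing: y=sinΔλ·cosφ2=-0.31771228, x=cosφ1·sinφ2-sinφ1·cosφ2·cosΔλ=0.18045964; θ=atan2(y, x)=-60.4036° <0 so +360° → 299.5964° ≈ 299.6°
Leg 4: φ1=0.1994842, φ2=0.1687890, Δφ=-0.0306951, Δλ=-1.3709038 rad; a=sin²(Δφ/2)+cosφ1·cosφ2·sin²(Δλ/2)=0.3874251413; c=2·atan2(√a, √(1-a))=1.343699631; dist=6371·c=8560.710 ≈ 8560.7 km; running total=19275.6 km
Leg 4 bearing: y=sinΔλ·cosφ2=-0.96615981, x=cosφ1·sinφ2-sinφ1·cosφ2·cosΔλ=0.12586832; θ=atan2(y, x)=-82.5775° <0 so +360° → 277.4225° ≈ 277.4°
Leg 5: φ1=0.1687890, φ2=0.3012246, Δφ=0.1324356, Δλ=1.3797229 rad; a=sin²(Δφ/2)+cosφ1·cosφ2·sin²(Δλ/2)=0.3856874743; c=2·atan2(√a, √(1-a))=1.340131234; dist=6371·c=8537.976 ≈ 8538.0 km; running total=27813.6 km
Leg 5 bearing: y=sinΔλ·cosφ2=0.93759425, x=cosφ1·sinφ2-sinφ1·cosφ2·cosΔλ=0.26200689; θ=atan2(y, x)=74.3872° ≈ 74.4°
Leg 6: φ1=0.3012246, φ2=0.1893194, Δφ=-0.1119053, Δλ=-1.4918621 rad; a=sin²(Δφ/2)+cosφ1·cosφ2·sin²(Δλ/2)=0.4351046693; c=2·atan2(√a, √(1-a))=1.440638475; dist=6371·c=9178.308 ≈ 9178.3 km; running total=36991.9 km
Leg 6 bearing: y=sinΔλ·cosφ2=-0.97907450, x=cosφ1·sinφ2-sinφ1·cosφ2·cosΔλ=0.15674028; θ=atan2(y, x)=-80.9047° <0 so +360° → 279.0953° ≈ 279.1°

Leg 1: dist=1957.3 km, bearing=124.6°
Leg 2: dist=6374.5 km, bearing=217.6°
Leg 3: dist=2383.1 km, bearing=299.6°
Leg 4: dist=8560.7 km, bearing=277.4°
Leg 5: dist=8538.0 km, bearing=74.4°
Leg 6: dist=9178.3 km, bearing=279.1°
Total: 36991.9 km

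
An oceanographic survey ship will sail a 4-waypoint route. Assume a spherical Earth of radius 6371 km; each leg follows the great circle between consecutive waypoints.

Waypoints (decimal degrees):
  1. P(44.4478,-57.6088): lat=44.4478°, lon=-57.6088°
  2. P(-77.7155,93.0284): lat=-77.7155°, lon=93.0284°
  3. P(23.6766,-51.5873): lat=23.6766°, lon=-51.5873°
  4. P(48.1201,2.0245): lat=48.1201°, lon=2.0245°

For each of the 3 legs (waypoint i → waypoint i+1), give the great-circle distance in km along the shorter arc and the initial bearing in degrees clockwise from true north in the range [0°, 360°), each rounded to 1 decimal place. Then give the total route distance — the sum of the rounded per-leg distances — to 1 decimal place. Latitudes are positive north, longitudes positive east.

Leg 1: dist=16095.0 km, bearing=169.6°
Leg 2: dist=13727.3 km, bearing=219.5°
Leg 3: dist=5400.8 km, bearing=45.8°
Total: 35223.1 km

Leg 1: φ1=0.7757605, φ2=-1.3563914, Δφ=-2.1321518, Δλ=2.6291151 rad; a=sin²(Δφ/2)+cosφ1·cosφ2·sin²(Δλ/2)=0.9083018092; c=2·atan2(√a, √(1-a))=2.526298364; dist=6371·c=16095.047 ≈ 16095.0 km; running total=16095.0 km
Leg 1 bearing: y=sinΔλ·cosφ2=0.10432729, x=cosφ1·sinφ2-sinφ1·cosφ2·cosΔλ=-0.56769212; θ=atan2(y, x)=169.5867° ≈ 169.6°
Leg 2: φ1=-1.3563914, φ2=0.4132346, Δφ=1.7696260, Δλ=-2.5240201 rad; a=sin²(Δφ/2)+cosφ1·cosφ2·sin²(Δλ/2)=0.7756215800; c=2·atan2(√a, √(1-a))=2.154649816; dist=6371·c=13727.274 ≈ 13727.3 km; running total=29822.3 km
Leg 2 bearing: y=sinΔλ·cosφ2=-0.53031657, x=cosφ1·sinφ2-sinφ1·cosφ2·cosΔλ=-0.64412368; θ=atan2(y, x)=-140.5349° <0 so +360° → 219.4651° ≈ 219.5°
Leg 3: φ1=0.4132346, φ2=0.8398542, Δφ=0.4266196, Δλ=0.9357024 rad; a=sin²(Δφ/2)+cosφ1·cosφ2·sin²(Δλ/2)=0.1691535151; c=2·atan2(√a, √(1-a))=0.847721839; dist=6371·c=5400.836 ≈ 5400.8 km; running total=35223.1 km
Leg 3 bearing: y=sinΔλ·cosφ2=0.53740566, x=cosφ1·sinφ2-sinφ1·cosφ2·cosΔλ=0.52283609; θ=atan2(y, x)=45.7873° ≈ 45.8°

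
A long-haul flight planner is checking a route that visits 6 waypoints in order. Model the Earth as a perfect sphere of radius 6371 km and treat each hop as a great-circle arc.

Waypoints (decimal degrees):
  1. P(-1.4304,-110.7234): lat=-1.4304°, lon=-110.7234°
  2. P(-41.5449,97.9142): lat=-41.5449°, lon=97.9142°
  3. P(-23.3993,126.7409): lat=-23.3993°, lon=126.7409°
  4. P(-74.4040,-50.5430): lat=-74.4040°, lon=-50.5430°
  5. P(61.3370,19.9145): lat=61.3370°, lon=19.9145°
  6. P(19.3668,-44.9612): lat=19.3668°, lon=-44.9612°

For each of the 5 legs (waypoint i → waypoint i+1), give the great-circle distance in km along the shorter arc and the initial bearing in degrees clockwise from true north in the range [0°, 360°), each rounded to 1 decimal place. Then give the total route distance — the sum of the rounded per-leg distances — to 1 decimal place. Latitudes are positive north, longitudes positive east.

Leg 1: φ1=-0.0249652, φ2=-0.7250953, Δφ=-0.7001301, Δλ=3.6414131 rad; a=sin²(Δφ/2)+cosφ1·cosφ2·sin²(Δλ/2)=0.8200594778; c=2·atan2(√a, √(1-a))=2.265449417; dist=6371·c=14433.178 ≈ 14433.2 km; running total=14433.2 km
Leg 1 bearing: y=sinΔλ·cosφ2=-0.35870148, x=cosφ1·sinφ2-sinφ1·cosφ2·cosΔλ=-0.67939751; θ=atan2(y, x)=-152.1673° <0 so +360° → 207.8327° ≈ 207.8°
Leg 2: φ1=-0.7250953, φ2=-0.4083948, Δφ=0.3167005, Δλ=0.5031208 rad; a=sin²(Δφ/2)+cosφ1·cosφ2·sin²(Δλ/2)=0.0674245572; c=2·atan2(√a, √(1-a))=0.525345171; dist=6371·c=3346.974 ≈ 3347.0 km; running total=17780.2 km
Leg 2 bearing: y=sinΔλ·cosφ2=0.44250873, x=cosφ1·sinφ2-sinφ1·cosφ2·cosΔλ=0.23600841; θ=atan2(y, x)=61.9271° ≈ 61.9°
Leg 3: φ1=-0.4083948, φ2=-1.2985948, Δφ=-0.8901999, Δλ=-3.0941878 rad; a=sin²(Δφ/2)+cosφ1·cosφ2·sin²(Δλ/2)=0.4319750873; c=2·atan2(√a, √(1-a))=1.434323263; dist=6371·c=9138.074 ≈ 9138.1 km; running total=26918.3 km
Leg 3 bearing: y=sinΔλ·cosφ2=-0.01274015, x=cosφ1·sinφ2-sinφ1·cosφ2·cosΔλ=-0.99062008; θ=atan2(y, x)=-179.2632° <0 so +360° → 180.7368° ≈ 180.7°
Leg 4: φ1=-1.2985948, φ2=1.0705326, Δφ=2.3691274, Δλ=1.2297154 rad; a=sin²(Δφ/2)+cosφ1·cosφ2·sin²(Δλ/2)=0.9010062223; c=2·atan2(√a, √(1-a))=2.501453159; dist=6371·c=15936.758 ≈ 15936.8 km; running total=42855.1 km
Leg 4 bearing: y=sinΔλ·cosφ2=0.45202566, x=cosφ1·sinφ2-sinφ1·cosφ2·cosΔλ=0.39044697; θ=atan2(y, x)=49.1805° ≈ 49.2°
Leg 5: φ1=1.0705326, φ2=0.3380144, Δφ=-0.7325182, Δλ=-1.1322946 rad; a=sin²(Δφ/2)+cosφ1·cosφ2·sin²(Δλ/2)=0.2584460979; c=2·atan2(√a, √(1-a))=1.066595575; dist=6371·c=6795.280 ≈ 6795.3 km; running total=49650.4 km
Leg 5 bearing: y=sinΔλ·cosφ2=-0.85415736, x=cosφ1·sinφ2-sinφ1·cosφ2·cosΔλ=-0.19241118; θ=atan2(y, x)=-102.6948° <0 so +360° → 257.3052° ≈ 257.3°

Leg 1: dist=14433.2 km, bearing=207.8°
Leg 2: dist=3347.0 km, bearing=61.9°
Leg 3: dist=9138.1 km, bearing=180.7°
Leg 4: dist=15936.8 km, bearing=49.2°
Leg 5: dist=6795.3 km, bearing=257.3°
Total: 49650.4 km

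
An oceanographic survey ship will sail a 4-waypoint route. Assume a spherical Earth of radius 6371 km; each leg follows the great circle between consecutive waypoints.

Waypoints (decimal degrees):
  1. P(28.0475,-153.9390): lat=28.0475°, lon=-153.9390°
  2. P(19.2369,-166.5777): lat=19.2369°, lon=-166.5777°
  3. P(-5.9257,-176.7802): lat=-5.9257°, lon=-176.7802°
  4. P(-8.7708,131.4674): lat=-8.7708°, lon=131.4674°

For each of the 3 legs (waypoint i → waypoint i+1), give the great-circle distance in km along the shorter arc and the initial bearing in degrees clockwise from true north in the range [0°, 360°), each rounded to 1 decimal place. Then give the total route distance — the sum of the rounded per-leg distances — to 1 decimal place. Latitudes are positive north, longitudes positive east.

Leg 1: dist=1615.8 km, bearing=235.4°
Leg 2: dist=3012.8 km, bearing=202.8°
Leg 3: dist=5712.0 km, bearing=263.5°
Total: 10340.6 km

Leg 1: φ1=0.4895212, φ2=0.3357472, Δφ=-0.1537740, Δλ=-0.2205869 rad; a=sin²(Δφ/2)+cosφ1·cosφ2·sin²(Δλ/2)=0.0159954902; c=2·atan2(√a, √(1-a))=0.253625792; dist=6371·c=1615.8499 ≈ 1615.8 km; running total=1615.8 km
Leg 1 bearing: y=sinΔλ·cosφ2=-0.20658540, x=cosφ1·sinφ2-sinφ1·cosφ2·cosΔλ=-0.14241141; θ=atan2(y, x)=-124.5808° <0 so +360° → 235.4192° ≈ 235.4°
Leg 2: φ1=0.3357472, φ2=-0.1034230, Δφ=-0.4391702, Δλ=-0.1780672 rad; a=sin²(Δφ/2)+cosφ1·cosφ2·sin²(Δλ/2)=0.0548723395; c=2·atan2(√a, √(1-a))=0.472890888; dist=6371·c=3012.788 ≈ 3012.8 km; running total=4628.6 km
Leg 2 bearing: y=sinΔλ·cosφ2=-0.17618122, x=cosφ1·sinφ2-sinφ1·cosφ2·cosΔλ=-0.42000671; θ=atan2(y, x)=-157.2433° <0 so +360° → 202.7567° ≈ 202.8°
Leg 3: φ1=-0.1034230, φ2=-0.1530793, Δφ=-0.0496564, Δλ=5.3799355 rad; a=sin²(Δφ/2)+cosφ1·cosφ2·sin²(Δλ/2)=0.1878526257; c=2·atan2(√a, √(1-a))=0.896567912; dist=6371·c=5712.034 ≈ 5712.0 km; running total=10340.6 km
Leg 3 bearing: y=sinΔλ·cosφ2=-0.77615924, x=cosφ1·sinφ2-sinφ1·cosφ2·cosΔλ=-0.08850371; θ=atan2(y, x)=-96.5052° <0 so +360° → 263.4948° ≈ 263.5°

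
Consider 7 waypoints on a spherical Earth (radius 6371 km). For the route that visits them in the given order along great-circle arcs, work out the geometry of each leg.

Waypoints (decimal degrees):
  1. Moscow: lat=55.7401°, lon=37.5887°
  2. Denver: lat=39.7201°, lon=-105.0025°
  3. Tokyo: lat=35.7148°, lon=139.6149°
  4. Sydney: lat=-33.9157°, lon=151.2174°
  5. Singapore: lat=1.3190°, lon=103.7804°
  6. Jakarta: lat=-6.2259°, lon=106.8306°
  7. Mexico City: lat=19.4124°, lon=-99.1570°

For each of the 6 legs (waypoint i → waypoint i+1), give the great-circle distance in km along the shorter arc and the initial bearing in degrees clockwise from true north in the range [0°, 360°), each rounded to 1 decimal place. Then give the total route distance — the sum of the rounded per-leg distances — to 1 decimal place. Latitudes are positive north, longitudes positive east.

Leg 1: dist=8827.2 km, bearing=331.6°
Leg 2: dist=9335.2 km, bearing=312.5°
Leg 3: dist=7835.9 km, bearing=169.8°
Leg 4: dist=6310.1 km, bearing=298.3°
Leg 5: dist=904.7 km, bearing=158.1°
Leg 6: dist=16846.2 km, bearing=60.0°
Total: 50059.3 km

Leg 1: φ1=0.9728483, φ2=0.6932465, Δφ=-0.2796017, Δλ=-2.4886859 rad; a=sin²(Δφ/2)+cosφ1·cosφ2·sin²(Δλ/2)=0.4078928511; c=2·atan2(√a, √(1-a))=1.385523907; dist=6371·c=8827.173 ≈ 8827.2 km; running total=8827.2 km
Leg 1 bearing: y=sinΔλ·cosφ2=-0.46727241, x=cosφ1·sinφ2-sinφ1·cosφ2·cosΔλ=0.86470896; θ=atan2(y, x)=-28.3860° <0 so +360° → 331.6140° ≈ 331.6°
Leg 2: φ1=0.6932465, φ2=0.6233409, Δφ=-0.0699057, Δλ=4.2693790 rad; a=sin²(Δφ/2)+cosφ1·cosφ2·sin²(Δλ/2)=0.4473339098; c=2·atan2(√a, √(1-a))=1.465268393; dist=6371·c=9335.225 ≈ 9335.2 km; running total=18162.4 km
Leg 2 bearing: y=sinΔλ·cosφ2=-0.73355325, x=cosφ1·sinφ2-sinφ1·cosφ2·cosΔλ=0.67141996; θ=atan2(y, x)=-47.5322° <0 so +360° → 312.4678° ≈ 312.5°
Leg 3: φ1=0.6233409, φ2=-0.5919406, Δφ=-1.2152815, Δλ=0.2025018 rad; a=sin²(Δφ/2)+cosφ1·cosφ2·sin²(Δλ/2)=0.3328474235; c=2·atan2(√a, √(1-a))=1.229928459; dist=6371·c=7835.874 ≈ 7835.9 km; running total=25998.3 km
Leg 3 bearing: y=sinΔλ·cosφ2=0.16690188, x=cosφ1·sinφ2-sinφ1·cosφ2·cosΔλ=-0.92756877; θ=atan2(y, x)=169.7996° ≈ 169.8°
Leg 4: φ1=-0.5919406, φ2=0.0230209, Δφ=0.6149615, Δλ=-0.8279318 rad; a=sin²(Δφ/2)+cosφ1·cosφ2·sin²(Δλ/2)=0.2258376565; c=2·atan2(√a, √(1-a))=0.990436734; dist=6371·c=6310.072 ≈ 6310.1 km; running total=32308.4 km
Leg 4 bearing: y=sinΔλ·cosφ2=-0.73633888, x=cosφ1·sinφ2-sinφ1·cosφ2·cosΔλ=0.39641530; θ=atan2(y, x)=-61.7038° <0 so +360° → 298.2962° ≈ 298.3°
Leg 5: φ1=0.0230209, φ2=-0.1086625, Δφ=-0.1316833, Δλ=0.0532360 rad; a=sin²(Δφ/2)+cosφ1·cosφ2·sin²(Δλ/2)=0.0050328522; c=2·atan2(√a, √(1-a))=0.142004481; dist=6371·c=904.711 ≈ 904.7 km; running total=33213.1 km
Leg 5 bearing: y=sinΔλ·cosφ2=0.05289706, x=cosφ1·sinφ2-sinφ1·cosφ2·cosΔλ=-0.13127068; θ=atan2(y, x)=158.0525° ≈ 158.1°
Leg 6: φ1=-0.1086625, φ2=0.3388103, Δφ=0.4474727, Δλ=-3.5951618 rad; a=sin²(Δφ/2)+cosφ1·cosφ2·sin²(Δλ/2)=0.9394160575; c=2·atan2(√a, √(1-a))=2.644205259; dist=6371·c=16846.232 ≈ 16846.2 km; running total=50059.3 km
Leg 6 bearing: y=sinΔλ·cosφ2=0.41326661, x=cosφ1·sinφ2-sinφ1·cosφ2·cosΔλ=0.23846347; θ=atan2(y, x)=60.0142° ≈ 60.0°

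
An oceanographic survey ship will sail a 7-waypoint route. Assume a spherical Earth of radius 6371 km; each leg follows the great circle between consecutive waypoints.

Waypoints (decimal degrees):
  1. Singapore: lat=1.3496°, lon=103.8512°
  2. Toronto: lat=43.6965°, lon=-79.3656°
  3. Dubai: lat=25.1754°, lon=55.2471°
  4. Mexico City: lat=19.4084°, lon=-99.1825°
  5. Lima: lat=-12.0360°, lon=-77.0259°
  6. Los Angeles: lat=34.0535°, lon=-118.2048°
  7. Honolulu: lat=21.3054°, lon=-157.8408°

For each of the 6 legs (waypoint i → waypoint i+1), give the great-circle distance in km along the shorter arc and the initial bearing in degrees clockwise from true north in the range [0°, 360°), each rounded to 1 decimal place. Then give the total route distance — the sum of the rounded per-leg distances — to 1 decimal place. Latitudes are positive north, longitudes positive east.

Leg 1: φ1=0.0235550, φ2=0.7626478, Δφ=0.7390928, Δλ=-3.1977364 rad; a=sin²(Δφ/2)+cosφ1·cosφ2·sin²(Δλ/2)=0.8526993627; c=2·atan2(√a, √(1-a))=2.353781843; dist=6371·c=14995.944 ≈ 14995.9 km; running total=14995.9 km
Leg 1 bearing: y=sinΔλ·cosφ2=0.04057114, x=cosφ1·sinφ2-sinφ1·cosφ2·cosΔλ=0.70764866; θ=atan2(y, x)=3.2813° ≈ 3.3°
Leg 2: φ1=0.7626478, φ2=0.4393936, Δφ=-0.3232542, Δλ=2.3494348 rad; a=sin²(Δφ/2)+cosφ1·cosφ2·sin²(Δλ/2)=0.5828336142; c=2·atan2(√a, √(1-a))=1.737230877; dist=6371·c=11067.898 ≈ 11067.9 km; running total=26063.8 km
Leg 2 bearing: y=sinΔλ·cosφ2=0.64424966, x=cosφ1·sinφ2-sinφ1·cosφ2·cosΔλ=0.74665704; θ=atan2(y, x)=40.7891° ≈ 40.8°
Leg 3: φ1=0.4393936, φ2=0.3387405, Δφ=-0.1006531, Δλ=-2.6953050 rad; a=sin²(Δφ/2)+cosφ1·cosφ2·sin²(Δλ/2)=0.8143105146; c=2·atan2(√a, √(1-a))=2.250575152; dist=6371·c=14338.414 ≈ 14338.4 km; running total=40402.2 km
Leg 3 bearing: y=sinΔλ·cosφ2=-0.40709254, x=cosφ1·sinφ2-sinφ1·cosφ2·cosΔλ=0.66265471; θ=atan2(y, x)=-31.5639° <0 so +360° → 328.4361° ≈ 328.4°
Leg 4: φ1=0.3387405, φ2=-0.2100678, Δφ=-0.5488083, Δλ=0.3867056 rad; a=sin²(Δφ/2)+cosφ1·cosφ2·sin²(Δλ/2)=0.1074846877; c=2·atan2(√a, √(1-a))=0.668050764; dist=6371·c=4256.151 ≈ 4256.2 km; running total=44658.4 km
Leg 4 bearing: y=sinΔλ·cosφ2=0.36884862, x=cosφ1·sinφ2-sinφ1·cosφ2·cosΔλ=-0.49767220; θ=atan2(y, x)=143.4561° ≈ 143.5°
Leg 5: φ1=-0.2100678, φ2=0.5943457, Δφ=0.8044135, Δλ=-0.7187074 rad; a=sin²(Δφ/2)+cosφ1·cosφ2·sin²(Δλ/2)=0.2534441116; c=2·atan2(√a, √(1-a))=1.055133290; dist=6371·c=6722.254 ≈ 6722.3 km; running total=51380.7 km
Leg 5 bearing: y=sinΔλ·cosφ2=-0.54550453, x=cosφ1·sinφ2-sinφ1·cosφ2·cosΔλ=0.67769136; θ=atan2(y, x)=-38.8322° <0 so +360° → 321.1678° ≈ 321.2°
Leg 6: φ1=0.5943457, φ2=0.3718494, Δφ=-0.2224963, Δλ=-0.6917787 rad; a=sin²(Δφ/2)+cosφ1·cosφ2·sin²(Δλ/2)=0.1010492915; c=2·atan2(√a, √(1-a))=0.646990636; dist=6371·c=4121.977 ≈ 4122.0 km; running total=55502.7 km
Leg 6 bearing: y=sinΔλ·cosφ2=-0.59431144, x=cosφ1·sinφ2-sinφ1·cosφ2·cosΔλ=-0.10073353; θ=atan2(y, x)=-99.6200° <0 so +360° → 260.3800° ≈ 260.4°

Leg 1: dist=14995.9 km, bearing=3.3°
Leg 2: dist=11067.9 km, bearing=40.8°
Leg 3: dist=14338.4 km, bearing=328.4°
Leg 4: dist=4256.2 km, bearing=143.5°
Leg 5: dist=6722.3 km, bearing=321.2°
Leg 6: dist=4122.0 km, bearing=260.4°
Total: 55502.7 km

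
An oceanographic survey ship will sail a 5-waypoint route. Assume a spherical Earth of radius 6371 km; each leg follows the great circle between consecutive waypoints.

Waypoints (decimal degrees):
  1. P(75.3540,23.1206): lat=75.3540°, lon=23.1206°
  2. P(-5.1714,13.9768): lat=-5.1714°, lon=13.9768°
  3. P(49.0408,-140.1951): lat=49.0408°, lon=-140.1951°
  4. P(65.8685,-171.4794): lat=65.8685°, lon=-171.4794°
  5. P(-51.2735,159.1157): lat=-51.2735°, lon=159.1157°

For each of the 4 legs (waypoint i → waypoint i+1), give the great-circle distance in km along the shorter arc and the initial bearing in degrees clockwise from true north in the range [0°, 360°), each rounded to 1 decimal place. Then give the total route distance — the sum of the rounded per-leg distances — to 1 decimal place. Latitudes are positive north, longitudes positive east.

Leg 1: φ1=1.3151754, φ2=-0.0902580, Δφ=-1.4054334, Δλ=-0.1595894 rad; a=sin²(Δφ/2)+cosφ1·cosφ2·sin²(Δλ/2)=0.4192947900; c=2·atan2(√a, √(1-a))=1.408676680; dist=6371·c=8974.679 ≈ 8974.7 km; running total=8974.7 km
Leg 1 bearing: y=sinΔλ·cosφ2=-0.15826600, x=cosφ1·sinφ2-sinφ1·cosφ2·cosΔλ=-0.97411424; θ=atan2(y, x)=-170.7717° <0 so +360° → 189.2283° ≈ 189.2°
Leg 2: φ1=-0.0902580, φ2=0.8559234, Δφ=0.9461814, Δλ=-2.6908073 rad; a=sin²(Δφ/2)+cosφ1·cosφ2·sin²(Δλ/2)=0.8278523530; c=2·atan2(√a, √(1-a))=2.285911933; dist=6371·c=14563.545 ≈ 14563.5 km; running total=23538.2 km
Leg 2 bearing: y=sinΔλ·cosφ2=-0.28559273, x=cosφ1·sinφ2-sinφ1·cosφ2·cosΔλ=0.69891926; θ=atan2(y, x)=-22.2259° <0 so +360° → 337.7741° ≈ 337.8°
Leg 3: φ1=0.8559234, φ2=1.1496222, Δφ=0.2936988, Δλ=-0.5460140 rad; a=sin²(Δφ/2)+cosφ1·cosφ2·sin²(Δλ/2)=0.0408934965; c=2·atan2(√a, √(1-a))=0.407251319; dist=6371·c=2594.598 ≈ 2594.6 km; running total=26132.8 km
Leg 3 bearing: y=sinΔλ·cosφ2=-0.21230044, x=cosφ1·sinφ2-sinφ1·cosφ2·cosΔλ=0.33438510; θ=atan2(y, x)=-32.4114° <0 so +360° → 327.5886° ≈ 327.6°
Leg 4: φ1=1.1496222, φ2=-0.8948914, Δφ=-2.0445136, Δλ=5.7699730 rad; a=sin²(Δφ/2)+cosφ1·cosφ2·sin²(Δλ/2)=0.7445736645; c=2·atan2(√a, √(1-a))=2.081908203; dist=6371·c=13263.837 ≈ 13263.8 km; running total=39396.6 km
Leg 4 bearing: y=sinΔλ·cosφ2=-0.30715774, x=cosφ1·sinφ2-sinφ1·cosφ2·cosΔλ=-0.81632654; θ=atan2(y, x)=-159.3803° <0 so +360° → 200.6197° ≈ 200.6°

Leg 1: dist=8974.7 km, bearing=189.2°
Leg 2: dist=14563.5 km, bearing=337.8°
Leg 3: dist=2594.6 km, bearing=327.6°
Leg 4: dist=13263.8 km, bearing=200.6°
Total: 39396.6 km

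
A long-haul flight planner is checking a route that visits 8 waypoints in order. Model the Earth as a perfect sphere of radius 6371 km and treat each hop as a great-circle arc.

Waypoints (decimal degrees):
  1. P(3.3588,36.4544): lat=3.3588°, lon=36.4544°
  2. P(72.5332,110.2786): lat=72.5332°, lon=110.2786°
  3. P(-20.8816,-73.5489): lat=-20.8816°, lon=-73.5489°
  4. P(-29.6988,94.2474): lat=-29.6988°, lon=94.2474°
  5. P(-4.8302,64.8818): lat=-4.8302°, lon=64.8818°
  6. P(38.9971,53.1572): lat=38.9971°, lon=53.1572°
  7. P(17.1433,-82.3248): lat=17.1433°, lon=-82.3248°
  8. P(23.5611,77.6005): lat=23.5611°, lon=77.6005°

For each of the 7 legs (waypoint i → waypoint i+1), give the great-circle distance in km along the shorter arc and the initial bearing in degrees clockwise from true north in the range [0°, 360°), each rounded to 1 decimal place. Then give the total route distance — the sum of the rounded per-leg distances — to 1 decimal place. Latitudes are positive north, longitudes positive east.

Leg 1: φ1=0.0586221, φ2=1.2659432, Δφ=1.2073210, Δλ=1.2884754 rad; a=sin²(Δφ/2)+cosφ1·cosφ2·sin²(Δλ/2)=0.4303191230; c=2·atan2(√a, √(1-a))=1.430979477; dist=6371·c=9116.770 ≈ 9116.8 km; running total=9116.8 km
Leg 1 bearing: y=sinΔλ·cosφ2=0.28827049, x=cosφ1·sinφ2-sinφ1·cosφ2·cosΔλ=0.94735338; θ=atan2(y, x)=16.9245° ≈ 16.9°
Leg 2: φ1=1.2659432, φ2=-0.3644527, Δφ=-1.6303958, Δλ=-3.2083951 rad; a=sin²(Δφ/2)+cosφ1·cosφ2·sin²(Δλ/2)=0.8099081179; c=2·atan2(√a, √(1-a))=2.239304838; dist=6371·c=14266.611 ≈ 14266.6 km; running total=23383.4 km
Leg 2 bearing: y=sinΔλ·cosφ2=0.06236841, x=cosφ1·sinφ2-sinφ1·cosφ2·cosΔλ=0.78226467; θ=atan2(y, x)=4.5584° ≈ 4.6°
Leg 3: φ1=-0.3644527, φ2=-0.5183418, Δφ=-0.1538892, Δλ=2.9285979 rad; a=sin²(Δφ/2)+cosφ1·cosφ2·sin²(Δλ/2)=0.8083273680; c=2·atan2(√a, √(1-a))=2.235282530; dist=6371·c=14240.985 ≈ 14241.0 km; running total=37624.4 km
Leg 3 bearing: y=sinΔλ·cosφ2=0.18362040, x=cosφ1·sinφ2-sinφ1·cosφ2·cosΔλ=-0.76551975; θ=atan2(y, x)=166.5117° ≈ 166.5°
Leg 4: φ1=-0.5183418, φ2=-0.0843029, Δφ=0.4340390, Δλ=-0.5125264 rad; a=sin²(Δφ/2)+cosφ1·cosφ2·sin²(Δλ/2)=0.1019710972; c=2·atan2(√a, √(1-a))=0.650042949; dist=6371·c=4141.424 ≈ 4141.4 km; running total=41765.8 km
Leg 4 bearing: y=sinΔλ·cosφ2=-0.48863906, x=cosφ1·sinφ2-sinφ1·cosφ2·cosΔλ=0.35710480; θ=atan2(y, x)=-53.8401° <0 so +360° → 306.1599° ≈ 306.2°
Leg 5: φ1=-0.0843029, φ2=0.6806278, Δφ=0.7649307, Δλ=-0.2046329 rad; a=sin²(Δφ/2)+cosφ1·cosφ2·sin²(Δλ/2)=0.1473636815; c=2·atan2(√a, √(1-a))=0.787988683; dist=6371·c=5020.276 ≈ 5020.3 km; running total=46786.1 km
Leg 5 bearing: y=sinΔλ·cosφ2=-0.15792852, x=cosφ1·sinφ2-sinφ1·cosφ2·cosΔλ=0.69112162; θ=atan2(y, x)=-12.8717° <0 so +360° → 347.1283° ≈ 347.1°
Leg 6: φ1=0.6806278, φ2=0.2992070, Δφ=-0.3814208, Δλ=-2.3646070 rad; a=sin²(Δφ/2)+cosφ1·cosφ2·sin²(Δλ/2)=0.6720210606; c=2·atan2(√a, √(1-a))=1.922014766; dist=6371·c=12245.156 ≈ 12245.2 km; running total=59031.3 km
Leg 6 bearing: y=sinΔλ·cosφ2=-0.66998232, x=cosφ1·sinφ2-sinφ1·cosφ2·cosΔλ=0.65784398; θ=atan2(y, x)=-45.5238° <0 so +360° → 314.4762° ≈ 314.5°
Leg 7: φ1=0.2992070, φ2=0.4112188, Δφ=0.1120117, Δλ=2.7912230 rad; a=sin²(Δφ/2)+cosφ1·cosφ2·sin²(Δλ/2)=0.8524346086; c=2·atan2(√a, √(1-a))=2.353035083; dist=6371·c=14991.187 ≈ 14991.2 km; running total=74022.5 km
Leg 7 bearing: y=sinΔλ·cosφ2=0.31463014, x=cosφ1·sinφ2-sinφ1·cosφ2·cosΔλ=0.63574151; θ=atan2(y, x)=26.3309° ≈ 26.3°

Leg 1: dist=9116.8 km, bearing=16.9°
Leg 2: dist=14266.6 km, bearing=4.6°
Leg 3: dist=14241.0 km, bearing=166.5°
Leg 4: dist=4141.4 km, bearing=306.2°
Leg 5: dist=5020.3 km, bearing=347.1°
Leg 6: dist=12245.2 km, bearing=314.5°
Leg 7: dist=14991.2 km, bearing=26.3°
Total: 74022.5 km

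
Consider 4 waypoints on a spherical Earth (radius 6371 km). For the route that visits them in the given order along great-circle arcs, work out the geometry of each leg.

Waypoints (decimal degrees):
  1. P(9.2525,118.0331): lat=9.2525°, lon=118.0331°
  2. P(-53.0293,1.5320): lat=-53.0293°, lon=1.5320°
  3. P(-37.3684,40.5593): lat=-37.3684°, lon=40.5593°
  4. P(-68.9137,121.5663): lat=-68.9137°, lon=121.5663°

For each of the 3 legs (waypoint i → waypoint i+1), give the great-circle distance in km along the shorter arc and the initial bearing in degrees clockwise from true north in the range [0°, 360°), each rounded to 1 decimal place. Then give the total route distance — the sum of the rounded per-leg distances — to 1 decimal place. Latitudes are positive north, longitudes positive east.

Leg 1: φ1=0.1614866, φ2=-0.9255359, Δφ=-1.0870225, Δλ=-2.0333278 rad; a=sin²(Δφ/2)+cosφ1·cosφ2·sin²(Δλ/2)=0.6966618510; c=2·atan2(√a, √(1-a))=1.975040213; dist=6371·c=12582.981 ≈ 12583.0 km; running total=12583.0 km
Leg 1 bearing: y=sinΔλ·cosφ2=-0.53821422, x=cosφ1·sinφ2-sinφ1·cosφ2·cosΔλ=-0.74540051; θ=atan2(y, x)=-144.1689° <0 so +360° → 215.8311° ≈ 215.8°
Leg 2: φ1=-0.9255359, φ2=-0.6522016, Δφ=0.2733343, Δλ=0.6811549 rad; a=sin²(Δφ/2)+cosφ1·cosφ2·sin²(Δλ/2)=0.0718920860; c=2·atan2(√a, √(1-a))=0.542896621; dist=6371·c=3458.794 ≈ 3458.8 km; running total=16041.8 km
Leg 2 bearing: y=sinΔλ·cosφ2=0.50044629, x=cosφ1·sinφ2-sinφ1·cosφ2·cosΔλ=0.12824964; θ=atan2(y, x)=75.6261° ≈ 75.6°
Leg 3: φ1=-0.6522016, φ2=-1.2027710, Δφ=-0.5505693, Δλ=1.4138389 rad; a=sin²(Δφ/2)+cosφ1·cosφ2·sin²(Δλ/2)=0.1945041923; c=2·atan2(√a, √(1-a))=0.913483727; dist=6371·c=5819.805 ≈ 5819.8 km; running total=21861.6 km
Leg 3 bearing: y=sinΔλ·cosφ2=0.35535118, x=cosφ1·sinφ2-sinφ1·cosφ2·cosΔλ=-0.70740002; θ=atan2(y, x)=153.3281° ≈ 153.3°

Leg 1: dist=12583.0 km, bearing=215.8°
Leg 2: dist=3458.8 km, bearing=75.6°
Leg 3: dist=5819.8 km, bearing=153.3°
Total: 21861.6 km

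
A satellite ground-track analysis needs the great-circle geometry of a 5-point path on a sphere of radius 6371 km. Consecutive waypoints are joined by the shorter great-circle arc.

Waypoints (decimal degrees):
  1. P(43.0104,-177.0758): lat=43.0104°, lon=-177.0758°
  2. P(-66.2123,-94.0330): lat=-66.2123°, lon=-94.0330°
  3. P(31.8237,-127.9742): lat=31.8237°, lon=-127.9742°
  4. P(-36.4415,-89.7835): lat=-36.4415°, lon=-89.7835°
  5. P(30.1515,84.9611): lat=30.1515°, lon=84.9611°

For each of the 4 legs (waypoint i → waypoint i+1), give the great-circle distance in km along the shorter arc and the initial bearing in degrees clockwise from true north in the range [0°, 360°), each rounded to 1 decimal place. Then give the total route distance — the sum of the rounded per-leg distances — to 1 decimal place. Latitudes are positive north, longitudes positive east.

Leg 1: φ1=0.7506731, φ2=-1.1556226, Δφ=-1.9062957, Δλ=1.4493703 rad; a=sin²(Δφ/2)+cosφ1·cosφ2·sin²(Δλ/2)=0.7942279886; c=2·atan2(√a, √(1-a))=2.199944169; dist=6371·c=14015.844 ≈ 14015.8 km; running total=14015.8 km
Leg 1 bearing: y=sinΔλ·cosφ2=0.40037897, x=cosφ1·sinφ2-sinφ1·cosφ2·cosΔλ=-0.70243593; θ=atan2(y, x)=150.3174° ≈ 150.3°
Leg 2: φ1=-1.1556226, φ2=0.5554283, Δφ=1.7110510, Δλ=-0.5923857 rad; a=sin²(Δφ/2)+cosφ1·cosφ2·sin²(Δλ/2)=0.5990950962; c=2·atan2(√a, √(1-a))=1.770307468; dist=6371·c=11278.629 ≈ 11278.6 km; running total=25294.4 km
Leg 2 bearing: y=sinΔλ·cosφ2=-0.47440888, x=cosφ1·sinφ2-sinφ1·cosφ2·cosΔλ=0.85770442; θ=atan2(y, x)=-28.9476° <0 so +360° → 331.0524° ≈ 331.1°
Leg 3: φ1=0.5554283, φ2=-0.6360242, Δφ=-1.1914525, Δλ=0.6665535 rad; a=sin²(Δφ/2)+cosφ1·cosφ2·sin²(Δλ/2)=0.3879970708; c=2·atan2(√a, √(1-a))=1.344873474; dist=6371·c=8568.189 ≈ 8568.2 km; running total=33862.6 km
Leg 3 bearing: y=sinΔλ·cosφ2=0.49738453, x=cosφ1·sinφ2-sinφ1·cosφ2·cosΔλ=-0.83811098; θ=atan2(y, x)=149.3126° ≈ 149.3°
Leg 4: φ1=-0.6360242, φ2=0.5262429, Δφ=1.1622671, Δλ=3.0498686 rad; a=sin²(Δφ/2)+cosφ1·cosφ2·sin²(Δλ/2)=0.9955279570; c=2·atan2(√a, √(1-a))=3.007746095; dist=6371·c=19162.350 ≈ 19162.4 km; running total=53025.0 km
Leg 4 bearing: y=sinΔλ·cosφ2=0.07920263, x=cosφ1·sinφ2-sinφ1·cosφ2·cosΔλ=-0.10740167; θ=atan2(y, x)=143.5933° ≈ 143.6°

Leg 1: dist=14015.8 km, bearing=150.3°
Leg 2: dist=11278.6 km, bearing=331.1°
Leg 3: dist=8568.2 km, bearing=149.3°
Leg 4: dist=19162.4 km, bearing=143.6°
Total: 53025.0 km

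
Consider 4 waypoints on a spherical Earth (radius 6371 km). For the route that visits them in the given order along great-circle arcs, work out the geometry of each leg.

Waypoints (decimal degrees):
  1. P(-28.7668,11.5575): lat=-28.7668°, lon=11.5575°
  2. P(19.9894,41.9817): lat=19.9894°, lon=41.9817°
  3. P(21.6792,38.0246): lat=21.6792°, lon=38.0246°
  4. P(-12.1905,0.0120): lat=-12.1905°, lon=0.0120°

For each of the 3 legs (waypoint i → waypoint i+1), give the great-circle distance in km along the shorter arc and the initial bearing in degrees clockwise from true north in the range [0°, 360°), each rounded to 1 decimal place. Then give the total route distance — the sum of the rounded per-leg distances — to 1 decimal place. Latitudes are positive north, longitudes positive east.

Leg 1: φ1=-0.5020754, φ2=0.3488808, Δφ=0.8509562, Δλ=0.5310025 rad; a=sin²(Δφ/2)+cosφ1·cosφ2·sin²(Δλ/2)=0.2270848465; c=2·atan2(√a, √(1-a))=0.993416588; dist=6371·c=6329.057 ≈ 6329.1 km; running total=6329.1 km
Leg 1 bearing: y=sinΔλ·cosφ2=0.47589052, x=cosφ1·sinφ2-sinφ1·cosφ2·cosΔλ=0.68963577; θ=atan2(y, x)=34.6080° ≈ 34.6°
Leg 2: φ1=0.3488808, φ2=0.3783734, Δφ=0.0294926, Δλ=-0.0690644 rad; a=sin²(Δφ/2)+cosφ1·cosφ2·sin²(Δλ/2)=0.0012583914; c=2·atan2(√a, √(1-a))=0.070962513; dist=6371·c=452.102 ≈ 452.1 km; running total=6781.2 km
Leg 2 bearing: y=sinΔλ·cosφ2=-0.06412826, x=cosφ1·sinφ2-sinφ1·cosφ2·cosΔλ=0.03024561; θ=atan2(y, x)=-64.7494° <0 so +360° → 295.2506° ≈ 295.3°
Leg 3: φ1=0.3783734, φ2=-0.2127644, Δφ=-0.5911378, Δλ=-0.6634450 rad; a=sin²(Δφ/2)+cosφ1·cosφ2·sin²(Δλ/2)=0.1811841902; c=2·atan2(√a, √(1-a))=0.879376443; dist=6371·c=5602.507 ≈ 5602.5 km; running total=12383.7 km
Leg 3 bearing: y=sinΔλ·cosφ2=-0.60194825, x=cosφ1·sinφ2-sinφ1·cosφ2·cosΔλ=-0.48071221; θ=atan2(y, x)=-128.6107° <0 so +360° → 231.3893° ≈ 231.4°

Leg 1: dist=6329.1 km, bearing=34.6°
Leg 2: dist=452.1 km, bearing=295.3°
Leg 3: dist=5602.5 km, bearing=231.4°
Total: 12383.7 km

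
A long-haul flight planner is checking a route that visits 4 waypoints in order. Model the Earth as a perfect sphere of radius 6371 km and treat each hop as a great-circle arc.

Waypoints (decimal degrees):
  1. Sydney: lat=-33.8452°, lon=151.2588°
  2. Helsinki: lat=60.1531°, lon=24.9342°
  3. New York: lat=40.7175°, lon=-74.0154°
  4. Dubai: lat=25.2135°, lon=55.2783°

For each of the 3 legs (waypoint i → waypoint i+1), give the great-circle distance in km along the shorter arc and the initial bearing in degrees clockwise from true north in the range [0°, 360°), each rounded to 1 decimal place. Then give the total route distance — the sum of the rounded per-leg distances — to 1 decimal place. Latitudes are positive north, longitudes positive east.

Leg 1: φ1=-0.5907102, φ2=1.0498697, Δφ=1.6405798, Δλ=-2.2047802 rad; a=sin²(Δφ/2)+cosφ1·cosφ2·sin²(Δλ/2)=0.8639636502; c=2·atan2(√a, √(1-a))=2.386090455; dist=6371·c=15201.782 ≈ 15201.8 km; running total=15201.8 km
Leg 1 bearing: y=sinΔλ·cosφ2=-0.40097116, x=cosφ1·sinφ2-sinφ1·cosφ2·cosΔλ=0.55618699; θ=atan2(y, x)=-35.7889° <0 so +360° → 324.2111° ≈ 324.2°
Leg 2: φ1=1.0498697, φ2=0.7106544, Δφ=-0.3392152, Δλ=-1.7269963 rad; a=sin²(Δφ/2)+cosφ1·cosφ2·sin²(Δλ/2)=0.2464387144; c=2·atan2(√a, √(1-a))=1.038953401; dist=6371·c=6619.172 ≈ 6619.2 km; running total=21821.0 km
Leg 2 bearing: y=sinΔλ·cosφ2=-0.74870770, x=cosφ1·sinφ2-sinφ1·cosφ2·cosΔλ=0.42692327; θ=atan2(y, x)=-60.3076° <0 so +360° → 299.6924° ≈ 299.7°
Leg 3: φ1=0.7106544, φ2=0.4400586, Δφ=-0.2705958, Δλ=2.2566008 rad; a=sin²(Δφ/2)+cosφ1·cosφ2·sin²(Δλ/2)=0.5781892850; c=2·atan2(√a, √(1-a))=1.727819368; dist=6371·c=11007.937 ≈ 11007.9 km; running total=32828.9 km
Leg 3 bearing: y=sinΔλ·cosφ2=0.70017691, x=cosφ1·sinφ2-sinφ1·cosφ2·cosΔλ=0.69663336; θ=atan2(y, x)=45.1454° ≈ 45.1°

Leg 1: dist=15201.8 km, bearing=324.2°
Leg 2: dist=6619.2 km, bearing=299.7°
Leg 3: dist=11007.9 km, bearing=45.1°
Total: 32828.9 km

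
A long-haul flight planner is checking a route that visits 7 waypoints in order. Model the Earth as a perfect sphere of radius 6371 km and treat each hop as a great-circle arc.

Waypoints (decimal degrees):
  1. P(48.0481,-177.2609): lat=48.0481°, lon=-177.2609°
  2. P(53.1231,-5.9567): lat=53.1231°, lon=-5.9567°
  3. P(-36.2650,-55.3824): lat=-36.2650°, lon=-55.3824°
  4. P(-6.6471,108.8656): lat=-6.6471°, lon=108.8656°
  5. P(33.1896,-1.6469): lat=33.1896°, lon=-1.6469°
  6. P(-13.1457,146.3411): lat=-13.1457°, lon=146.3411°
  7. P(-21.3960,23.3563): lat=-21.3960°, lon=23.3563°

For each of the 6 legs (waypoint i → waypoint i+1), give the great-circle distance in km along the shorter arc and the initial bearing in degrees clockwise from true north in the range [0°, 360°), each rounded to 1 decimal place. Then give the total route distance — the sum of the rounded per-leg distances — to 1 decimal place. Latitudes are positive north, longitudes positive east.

Leg 1: dist=8735.4 km, bearing=5.3°
Leg 2: dist=11021.4 km, bearing=218.3°
Leg 3: dist=14968.4 km, bearing=157.7°
Leg 4: dist=12317.2 km, bearing=303.0°
Leg 5: dist=16083.0 km, bearing=63.1°
Leg 6: dist=12703.5 km, bearing=238.9°
Total: 75828.9 km

Leg 1: φ1=0.8385975, φ2=0.9271730, Δφ=0.0885755, Δλ=2.9898223 rad; a=sin²(Δφ/2)+cosφ1·cosφ2·sin²(Δλ/2)=0.4008236517; c=2·atan2(√a, √(1-a))=1.371119390; dist=6371·c=8735.402 ≈ 8735.4 km; running total=8735.4 km
Leg 1 bearing: y=sinΔλ·cosφ2=0.09072780, x=cosφ1·sinφ2-sinφ1·cosφ2·cosΔλ=0.97592247; θ=atan2(y, x)=5.3113° ≈ 5.3°
Leg 2: φ1=0.9271730, φ2=-0.6329437, Δφ=-1.5601167, Δλ=-0.8626412 rad; a=sin²(Δφ/2)+cosφ1·cosφ2·sin²(Δλ/2)=0.5792295930; c=2·atan2(√a, √(1-a))=1.729926253; dist=6371·c=11021.360 ≈ 11021.4 km; running total=19756.8 km
Leg 2 bearing: y=sinΔλ·cosφ2=-0.61242799, x=cosφ1·sinφ2-sinφ1·cosφ2·cosΔλ=-0.77448218; θ=atan2(y, x)=-141.6645° <0 so +360° → 218.3355° ≈ 218.3°
Leg 3: φ1=-0.6329437, φ2=-0.1160138, Δφ=0.5169299, Δλ=2.8666684 rad; a=sin²(Δφ/2)+cosφ1·cosφ2·sin²(Δλ/2)=0.8511615333; c=2·atan2(√a, √(1-a))=2.349451976; dist=6371·c=14968.359 ≈ 14968.4 km; running total=34725.2 km
Leg 3 bearing: y=sinΔλ·cosφ2=0.26964918, x=cosφ1·sinφ2-sinφ1·cosφ2·cosΔλ=-0.65881077; θ=atan2(y, x)=157.7409° ≈ 157.7°
Leg 4: φ1=-0.1160138, φ2=0.5792678, Δφ=0.6952816, Δλ=-1.9288070 rad; a=sin²(Δφ/2)+cosφ1·cosφ2·sin²(Δλ/2)=0.6773202604; c=2·atan2(√a, √(1-a))=1.933325897; dist=6371·c=12317.219 ≈ 12317.2 km; running total=47042.4 km
Leg 4 bearing: y=sinΔλ·cosφ2=-0.78380299, x=cosφ1·sinφ2-sinφ1·cosφ2·cosΔλ=0.50978719; θ=atan2(y, x)=-56.9599° <0 so +360° → 303.0401° ≈ 303.0°
Leg 5: φ1=0.5792678, φ2=-0.2294357, Δφ=-0.8087035, Δλ=2.5828779 rad; a=sin²(Δφ/2)+cosφ1·cosφ2·sin²(Δλ/2)=0.9077545599; c=2·atan2(√a, √(1-a))=2.524404675; dist=6371·c=16082.982 ≈ 16083.0 km; running total=63125.4 km
Leg 5 bearing: y=sinΔλ·cosφ2=0.51620561, x=cosφ1·sinφ2-sinφ1·cosφ2·cosΔλ=0.26168042; θ=atan2(y, x)=63.1182° ≈ 63.1°
Leg 6: φ1=-0.2294357, φ2=-0.3734306, Δφ=-0.1439949, Δλ=-2.1464897 rad; a=sin²(Δφ/2)+cosφ1·cosφ2·sin²(Δλ/2)=0.7053221585; c=2·atan2(√a, √(1-a))=1.993956923; dist=6371·c=12703.500 ≈ 12703.5 km; running total=75828.9 km
Leg 6 bearing: y=sinΔλ·cosφ2=-0.78100497, x=cosφ1·sinφ2-sinφ1·cosφ2·cosΔλ=-0.47053425; θ=atan2(y, x)=-121.0678° <0 so +360° → 238.9322° ≈ 238.9°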